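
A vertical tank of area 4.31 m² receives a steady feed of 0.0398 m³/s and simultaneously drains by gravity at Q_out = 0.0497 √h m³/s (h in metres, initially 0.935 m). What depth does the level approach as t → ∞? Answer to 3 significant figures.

A dh/dt = Q_in − 0.0497 √h. Steady state requires inflow = outflow:
Q_in = 0.0497 √h_ss ⇒ √h_ss = 0.0398/0.0497 = 0.80080.
h_ss = 0.80080² = 0.64129 m. (Since h₀ = 0.935 m > h_ss, the level will fall toward this value.)

0.641 m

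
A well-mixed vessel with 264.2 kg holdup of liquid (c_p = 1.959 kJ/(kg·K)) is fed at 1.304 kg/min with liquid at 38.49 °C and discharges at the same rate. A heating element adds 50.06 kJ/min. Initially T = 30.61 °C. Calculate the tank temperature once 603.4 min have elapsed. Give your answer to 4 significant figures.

56.69 °C

First-law balance (no shaft work): M c_p dT/dt = ṁ c_p (T_in − T) + 50.06.
τ = M/ṁ = 202.607 min; T_ss = T_in + Q̇/(ṁ c_p) = 38.49 + 50.06/(1.304·1.959) = 58.0865 °C.
T approaches T_ss exponentially: T(t) = T_ss + (T₀ − T_ss) e^(−t/τ).
T(603.4) = 58.0865 + (-27.4765)·e^(−603.4/202.607) = 58.0865 + (-27.4765)·0.0508857 = 56.6884 °C.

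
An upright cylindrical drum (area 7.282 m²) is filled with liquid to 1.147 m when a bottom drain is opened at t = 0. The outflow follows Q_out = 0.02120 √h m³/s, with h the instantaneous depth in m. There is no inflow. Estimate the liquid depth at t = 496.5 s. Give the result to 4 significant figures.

With no inflow, A dh/dt = −0.02120 √h.
This is separable: 2 d(√h)/dt = −0.02120/A, so √h = √h₀ − (0.02120/(2A)) t.
√h = √1.147 − 0.02120·496.5/(2·7.282) = 1.07098 − 0.722727 = 0.348254.
h = 0.348254² = 0.121281 m.

0.1213 m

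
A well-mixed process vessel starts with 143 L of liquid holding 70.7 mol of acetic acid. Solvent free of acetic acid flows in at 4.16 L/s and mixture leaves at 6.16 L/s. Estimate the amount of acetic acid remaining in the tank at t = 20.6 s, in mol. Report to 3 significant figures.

24.8 mol

Total volume: dV/dt = Q_in − Q_out = -2.0000 L/s, so V(t) = 143 − 2.0000 t and V(20.6) = 101.80 L.
Species balance (pure solvent in): dm/dt = −Q_out · m/V(t).
Separate: dm/m = −Q_out dt/V(t) ⇒ ln(m/m₀) = −(Q_out/(Q_in−Q_out)) ln(V/V₀).
m = m₀ (V₀/V)^(Q_out/(Q_in−Q_out)) = 70.7 × (143/101.80)^(-3.0800) = 24.823 mol.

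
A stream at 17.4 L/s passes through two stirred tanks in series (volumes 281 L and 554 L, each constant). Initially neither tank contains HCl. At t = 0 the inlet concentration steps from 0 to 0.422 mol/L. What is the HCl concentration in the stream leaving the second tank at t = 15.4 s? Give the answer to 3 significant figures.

0.0614 mol/L

Species balance on tank i: dCᵢ/dt = (Cᵢ₋₁ − Cᵢ)/τᵢ with τᵢ = Vᵢ/Q.
τ₁ = 281/17.4 = 16.149 s; τ₂ = 554/17.4 = 31.839 s.
Solving the cascade with C₁(0)=C₂(0)=0 gives C₂(t) = C_in[1 − (τ₁ e^(−t/τ₁) − τ₂ e^(−t/τ₂))/(τ₁ − τ₂)].
At t = 15.4: e^(−t/τ₁) = 0.38535, e^(−t/τ₂) = 0.61651.
C₂ = 0.422·[1 − (16.149·0.38535 − 31.839·0.61651)/(-15.690)] = 0.422·0.14556 = 0.061427 mol/L.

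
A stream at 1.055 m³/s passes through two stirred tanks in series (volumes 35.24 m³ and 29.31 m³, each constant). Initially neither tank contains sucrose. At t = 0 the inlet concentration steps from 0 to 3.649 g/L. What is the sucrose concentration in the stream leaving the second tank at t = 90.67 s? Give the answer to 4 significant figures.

Each tank obeys Vᵢ dCᵢ/dt = Q(Cᵢ₋₁ − Cᵢ), so τᵢ = Vᵢ/Q.
τ₁ = 35.24/1.055 = 33.4028 s; τ₂ = 29.31/1.055 = 27.7820 s.
Solving the cascade with C₁(0)=C₂(0)=0 gives C₂(t) = C_in[1 − (τ₁ e^(−t/τ₁) − τ₂ e^(−t/τ₂))/(τ₁ − τ₂)].
At t = 90.67: e^(−t/τ₁) = 0.0662421, e^(−t/τ₂) = 0.0382495.
C₂ = 3.649·[1 − (33.4028·0.0662421 − 27.7820·0.0382495)/(5.62085)] = 3.649·0.795400 = 2.90241 g/L.

2.902 g/L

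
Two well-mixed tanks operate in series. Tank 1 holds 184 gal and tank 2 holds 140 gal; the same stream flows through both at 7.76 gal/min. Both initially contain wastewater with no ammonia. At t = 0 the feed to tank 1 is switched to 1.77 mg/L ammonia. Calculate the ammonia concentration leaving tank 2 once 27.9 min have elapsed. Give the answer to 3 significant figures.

0.688 mg/L

Species balance on tank i: dCᵢ/dt = (Cᵢ₋₁ − Cᵢ)/τᵢ with τᵢ = Vᵢ/Q.
τ₁ = 184/7.76 = 23.711 min; τ₂ = 140/7.76 = 18.041 min.
Solving the cascade with C₁(0)=C₂(0)=0 gives C₂(t) = C_in[1 − (τ₁ e^(−t/τ₁) − τ₂ e^(−t/τ₂))/(τ₁ − τ₂)].
At t = 27.9: e^(−t/τ₁) = 0.30831, e^(−t/τ₂) = 0.21300.
C₂ = 1.77·[1 − (23.711·0.30831 − 18.041·0.21300)/(5.6701)] = 1.77·0.38844 = 0.68754 mg/L.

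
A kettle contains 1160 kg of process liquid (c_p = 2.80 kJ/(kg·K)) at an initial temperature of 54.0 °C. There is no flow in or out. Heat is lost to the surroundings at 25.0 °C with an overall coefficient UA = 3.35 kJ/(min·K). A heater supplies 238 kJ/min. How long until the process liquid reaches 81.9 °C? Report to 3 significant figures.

1060 min

Lumped-capacitance energy balance: M c_p dT/dt = UA(T_amb − T) + Q̇.
τ = M c_p/UA = 969.55 min; T_ss = T_amb + Q̇/UA = 25.0 + 238/3.35 = 96.045 °C.
T(t) = T_ss + (T₀ − T_ss)e^(−t/τ); set T = 81.9:
t = −τ ln[(T − T_ss)/(T₀ − T_ss)] = −969.55 · ln(0.33642) = 1056.2 min.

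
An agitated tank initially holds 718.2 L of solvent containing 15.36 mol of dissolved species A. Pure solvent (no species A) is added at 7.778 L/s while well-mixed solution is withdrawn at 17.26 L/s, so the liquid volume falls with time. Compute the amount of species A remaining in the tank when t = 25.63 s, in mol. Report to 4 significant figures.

7.242 mol

Total volume: dV/dt = Q_in − Q_out = -9.48200 L/s, so V(t) = 718.2 − 9.48200 t and V(25.63) = 475.176 L.
Species balance (pure solvent in): dm/dt = −Q_out · m/V(t).
dm/m = −Q_out dt/(V₀ − 9.48200 t); integrating gives ln(m/m₀) = −(Q_out/(Q_in−Q_out)) ln(V/V₀).
m = m₀ (V₀/V)^(Q_out/(Q_in−Q_out)) = 15.36 × (718.2/475.176)^(-1.82029) = 7.24183 mol.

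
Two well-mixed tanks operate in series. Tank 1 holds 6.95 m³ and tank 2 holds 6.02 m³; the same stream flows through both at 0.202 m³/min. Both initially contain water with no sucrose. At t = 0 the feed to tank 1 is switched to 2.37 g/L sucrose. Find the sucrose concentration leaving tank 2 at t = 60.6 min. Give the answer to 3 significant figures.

1.33 g/L

Each tank obeys Vᵢ dCᵢ/dt = Q(Cᵢ₋₁ − Cᵢ), so τᵢ = Vᵢ/Q.
τ₁ = 6.95/0.202 = 34.406 min; τ₂ = 6.02/0.202 = 29.802 min.
Tank 1: C₁ = C_in(1 − e^(−t/τ₁)). Tank 2 (τ₁ ≠ τ₂): C₂ = C_in[1 − (τ₁ e^(−t/τ₁) − τ₂ e^(−t/τ₂))/(τ₁ − τ₂)].
At t = 60.6: e^(−t/τ₁) = 0.17182, e^(−t/τ₂) = 0.13089.
C₂ = 2.37·[1 − (34.406·0.17182 − 29.802·0.13089)/(4.6040)] = 2.37·0.56324 = 1.3349 g/L.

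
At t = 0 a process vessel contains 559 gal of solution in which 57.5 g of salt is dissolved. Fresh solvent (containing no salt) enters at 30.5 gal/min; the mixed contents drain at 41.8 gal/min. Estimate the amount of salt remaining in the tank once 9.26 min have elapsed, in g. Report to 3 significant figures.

26.7 g

Total volume: dV/dt = Q_in − Q_out = -11.300 gal/min, so V(t) = 559 − 11.300 t and V(9.26) = 454.36 gal.
Species balance (pure solvent in): dm/dt = −Q_out · m/V(t).
Separate: dm/m = −Q_out dt/V(t) ⇒ ln(m/m₀) = −(Q_out/(Q_in−Q_out)) ln(V/V₀).
m = m₀ (V₀/V)^(Q_out/(Q_in−Q_out)) = 57.5 × (559/454.36)^(-3.6991) = 26.712 g.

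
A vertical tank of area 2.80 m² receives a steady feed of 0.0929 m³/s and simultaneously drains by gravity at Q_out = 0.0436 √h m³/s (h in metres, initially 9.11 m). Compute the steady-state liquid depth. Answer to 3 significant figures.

4.54 m

Level balance: A dh/dt = 0.0929 − 0.0436 √h. Setting dh/dt = 0:
Q_in = 0.0436 √h_ss ⇒ √h_ss = 0.0929/0.0436 = 2.1307.
h_ss = 2.1307² = 4.5400 m. (Since h₀ = 9.11 m > h_ss, the level will fall toward this value.)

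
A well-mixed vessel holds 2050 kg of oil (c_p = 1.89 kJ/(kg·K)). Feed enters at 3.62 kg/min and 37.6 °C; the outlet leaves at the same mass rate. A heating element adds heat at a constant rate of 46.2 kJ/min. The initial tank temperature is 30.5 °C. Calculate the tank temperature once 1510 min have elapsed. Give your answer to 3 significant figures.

43.4 °C

Heat balance on the well-mixed liquid: M c_p dT/dt = ṁ c_p (T_in − T) + 46.2.
Rearrange: dT/dt = (T_ss − T)/τ with τ = M/ṁ = 566.30 min and T_ss = T_in + Q̇/(ṁ c_p) = 44.353 °C.
Integrating: T(t) = T_ss + (T₀ − T_ss) e^(−t/τ).
T(1510) = 44.353 + (-13.853)·e^(−1510/566.30) = 44.353 + (-13.853)·0.069499 = 43.390 °C.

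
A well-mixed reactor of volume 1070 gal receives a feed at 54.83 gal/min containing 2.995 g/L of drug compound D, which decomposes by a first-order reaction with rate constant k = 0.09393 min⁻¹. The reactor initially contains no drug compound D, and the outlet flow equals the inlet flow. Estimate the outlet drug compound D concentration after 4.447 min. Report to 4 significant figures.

0.5028 g/L

Species balance: V dC/dt = Q C_in − Q C − k V C.
dC/dt = (Q/V) C_in − (Q/V + k) C; effective rate a = Q/V + k = 0.0512430 + 0.09393 = 0.145173 min⁻¹.
C_ss = Q C_in/(Q + kV) = 1.05717 g/L; C(t) = C_ss + (C₀ − C_ss) e^(−a t).
C(4.447) = 1.05717 + (-1.05717)·e^(−0.145173·4.447) = 1.05717 + (-1.05717)·0.524356 = 0.502837 g/L.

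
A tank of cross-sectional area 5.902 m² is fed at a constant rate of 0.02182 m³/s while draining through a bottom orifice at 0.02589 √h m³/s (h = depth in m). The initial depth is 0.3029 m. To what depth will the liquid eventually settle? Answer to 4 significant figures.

0.7103 m

A dh/dt = Q_in − 0.02589 √h. Steady state requires inflow = outflow:
Q_in = 0.02589 √h_ss ⇒ √h_ss = 0.02182/0.02589 = 0.842796.
h_ss = 0.842796² = 0.710306 m. (Since h₀ = 0.3029 m < h_ss, the level will rise toward this value.)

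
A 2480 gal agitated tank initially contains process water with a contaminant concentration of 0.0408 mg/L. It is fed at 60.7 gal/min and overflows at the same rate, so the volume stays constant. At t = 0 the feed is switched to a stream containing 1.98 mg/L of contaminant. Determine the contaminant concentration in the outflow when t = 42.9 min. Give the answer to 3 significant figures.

Unsteady species balance (constant V, well mixed): V dC/dt = Q(C_in − C).
Rewrite as dC/dt + C/τ = C_in/τ, τ = V/Q = 40.857 min.
Solution: C(t) = C_in + (C₀ − C_in) e^(−t/τ).
C(42.9) = 1.98 + (0.0408 − 1.98)·e^(−42.9/40.857) = 1.98 + (-1.9392)·0.34993 = 1.3014 mg/L.

1.30 mg/L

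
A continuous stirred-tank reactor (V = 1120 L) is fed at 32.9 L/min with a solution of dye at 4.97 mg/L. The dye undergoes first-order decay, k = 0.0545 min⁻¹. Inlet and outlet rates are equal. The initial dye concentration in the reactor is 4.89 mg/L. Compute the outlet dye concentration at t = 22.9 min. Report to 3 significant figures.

2.20 mg/L

Accumulation = in − out − consumed: V dC/dt = Q C_in − Q C − k V C.
This is linear with rate a = Q/V + k = 0.083875 min⁻¹.
C_ss = Q C_in/(Q + kV) = 1.7406 mg/L; C(t) = C_ss + (C₀ − C_ss) e^(−a t).
C(22.9) = 1.7406 + (3.1494)·e^(−0.083875·22.9) = 1.7406 + (3.1494)·0.14650 = 2.2020 mg/L.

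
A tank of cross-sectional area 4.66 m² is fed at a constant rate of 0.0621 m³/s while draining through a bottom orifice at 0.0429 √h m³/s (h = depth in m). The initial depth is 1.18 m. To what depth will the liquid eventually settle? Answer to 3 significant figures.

2.10 m

Accumulation of liquid (constant cross-section A): A dh/dt = Q_in − 0.0429 √h. At steady state dh/dt = 0:
Q_in = 0.0429 √h_ss ⇒ √h_ss = 0.0621/0.0429 = 1.4476.
h_ss = 1.4476² = 2.0954 m. (Since h₀ = 1.18 m < h_ss, the level will rise toward this value.)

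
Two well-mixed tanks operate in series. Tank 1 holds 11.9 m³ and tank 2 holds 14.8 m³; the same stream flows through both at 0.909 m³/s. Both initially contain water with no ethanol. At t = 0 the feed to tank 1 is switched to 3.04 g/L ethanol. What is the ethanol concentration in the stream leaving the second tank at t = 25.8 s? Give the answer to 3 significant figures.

1.60 g/L

Time constants: τᵢ = Vᵢ/Q for each well-mixed tank.
τ₁ = 11.9/0.909 = 13.091 s; τ₂ = 14.8/0.909 = 16.282 s.
Tank 1: C₁ = C_in(1 − e^(−t/τ₁)). Tank 2 (τ₁ ≠ τ₂): C₂ = C_in[1 − (τ₁ e^(−t/τ₁) − τ₂ e^(−t/τ₂))/(τ₁ − τ₂)].
At t = 25.8: e^(−t/τ₁) = 0.13935, e^(−t/τ₂) = 0.20503.
C₂ = 3.04·[1 − (13.091·0.13935 − 16.282·0.20503)/(-3.1903)] = 3.04·0.52546 = 1.5974 g/L.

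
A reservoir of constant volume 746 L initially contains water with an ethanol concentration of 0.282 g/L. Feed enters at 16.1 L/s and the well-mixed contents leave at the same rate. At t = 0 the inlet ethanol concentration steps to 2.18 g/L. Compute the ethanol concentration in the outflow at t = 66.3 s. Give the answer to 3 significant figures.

1.73 g/L

Species balance on the tank: V dC/dt = Q(C_in − C).
So dC/dt = (C_in − C)/τ with τ = V/Q = 746/16.1 = 46.335 s.
Solution: C(t) = C_in + (C₀ − C_in) e^(−t/τ).
C(66.3) = 2.18 + (0.282 − 2.18)·e^(−66.3/46.335) = 2.18 + (-1.8980)·0.23910 = 1.7262 g/L.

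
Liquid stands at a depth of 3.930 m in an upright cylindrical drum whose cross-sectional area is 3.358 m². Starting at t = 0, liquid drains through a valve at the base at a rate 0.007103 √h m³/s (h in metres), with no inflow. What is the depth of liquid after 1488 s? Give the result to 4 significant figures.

Mass balance (ρ constant): A dh/dt = −0.007103 √h.
This is separable: 2 d(√h)/dt = −0.007103/A, so √h = √h₀ − (0.007103/(2A)) t.
√h = √3.930 − 0.007103·1488/(2·3.358) = 1.98242 − 1.57374 = 0.408679.
h = 0.408679² = 0.167018 m.

0.1670 m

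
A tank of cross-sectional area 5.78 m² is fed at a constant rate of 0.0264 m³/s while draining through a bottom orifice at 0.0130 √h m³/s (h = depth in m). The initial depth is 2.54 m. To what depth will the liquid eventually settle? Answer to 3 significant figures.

Level balance: A dh/dt = 0.0264 − 0.0130 √h. Setting dh/dt = 0:
Q_in = 0.0130 √h_ss ⇒ √h_ss = 0.0264/0.0130 = 2.0308.
h_ss = 2.0308² = 4.1240 m. (Since h₀ = 2.54 m < h_ss, the level will rise toward this value.)

4.12 m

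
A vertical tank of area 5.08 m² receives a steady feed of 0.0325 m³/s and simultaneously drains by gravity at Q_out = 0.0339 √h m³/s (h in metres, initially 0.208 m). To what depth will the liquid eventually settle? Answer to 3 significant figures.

Level balance: A dh/dt = 0.0325 − 0.0339 √h. Setting dh/dt = 0:
Q_in = 0.0339 √h_ss ⇒ √h_ss = 0.0325/0.0339 = 0.95870.
h_ss = 0.95870² = 0.91911 m. (Since h₀ = 0.208 m < h_ss, the level will rise toward this value.)

0.919 m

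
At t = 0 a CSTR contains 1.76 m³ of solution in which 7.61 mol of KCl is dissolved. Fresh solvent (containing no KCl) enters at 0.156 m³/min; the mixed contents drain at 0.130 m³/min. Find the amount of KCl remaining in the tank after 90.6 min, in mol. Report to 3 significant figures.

Total volume: dV/dt = Q_in − Q_out = 0.026000 m³/min, so V(t) = 1.76 + 0.026000 t and V(90.6) = 4.1156 m³.
Species balance (pure solvent in): dm/dt = −Q_out · m/V(t).
dm/m = −Q_out dt/(V₀ + 0.026000 t); integrating gives ln(m/m₀) = −(Q_out/(Q_in−Q_out)) ln(V/V₀).
m = m₀ (V₀/V)^(Q_out/(Q_in−Q_out)) = 7.61 × (1.76/4.1156)^(5.0000) = 0.10884 mol.

0.109 mol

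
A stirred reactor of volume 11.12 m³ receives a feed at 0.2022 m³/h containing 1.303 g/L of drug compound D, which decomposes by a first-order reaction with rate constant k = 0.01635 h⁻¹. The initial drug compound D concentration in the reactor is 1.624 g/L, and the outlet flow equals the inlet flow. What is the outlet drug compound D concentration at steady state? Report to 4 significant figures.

Accumulation = in − out − consumed: V dC/dt = Q C_in − Q C − k V C.
At steady state: 0 = Q C_in − (Q + kV) C_ss, so C_ss = Q C_in/(Q + kV).
C_ss = 0.2022·1.303/(0.2022 + 0.01635·11.12) = 0.263467/0.384012 = 0.686089 g/L.

0.6861 g/L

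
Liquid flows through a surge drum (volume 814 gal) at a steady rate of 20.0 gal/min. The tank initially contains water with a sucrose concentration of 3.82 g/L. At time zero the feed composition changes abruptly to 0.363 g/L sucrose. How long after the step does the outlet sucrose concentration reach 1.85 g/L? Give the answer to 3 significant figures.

34.3 min

Species balance: V dC/dt = Q(C_in − C) ⇒ τ = V/Q = 40.700 min.
C(t) = C_in + (C₀ − C_in) e^(−t/τ). Set C = 1.85 and solve for t:
e^(−t/τ) = (C − C_in)/(C₀ − C_in) = (1.85 − 0.363)/(3.82 − 0.363) = 0.43014
t = −τ ln(…) = 40.700 × 0.84364 = 34.336 min.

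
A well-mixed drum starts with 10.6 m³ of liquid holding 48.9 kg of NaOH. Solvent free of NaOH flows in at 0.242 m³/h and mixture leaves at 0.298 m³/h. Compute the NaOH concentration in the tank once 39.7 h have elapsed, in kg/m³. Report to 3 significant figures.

1.67 kg/m³

Let m(t) be the amount of NaOH. Volume: V(t) = V₀ + (Q_in − Q_out) t = 10.6 − 0.056000 t; V(39.7) = 8.3768 m³.
No NaOH enters, so dm/dt = −Q_out · (m/V).
dm/m = −Q_out dt/(V₀ − 0.056000 t); integrating gives ln(m/m₀) = −(Q_out/(Q_in−Q_out)) ln(V/V₀).
m = m₀ (V₀/V)^(Q_out/(Q_in−Q_out)) = 48.9 × (10.6/8.3768)^(-5.3214) = 13.974 kg.
C = m/V = 13.974/8.3768 = 1.6681 kg/m³.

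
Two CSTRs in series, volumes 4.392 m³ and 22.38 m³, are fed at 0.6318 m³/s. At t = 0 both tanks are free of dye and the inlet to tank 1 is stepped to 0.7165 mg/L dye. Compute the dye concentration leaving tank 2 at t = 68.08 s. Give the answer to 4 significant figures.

Time constants: τᵢ = Vᵢ/Q for each well-mixed tank.
τ₁ = 4.392/0.6318 = 6.95157 s; τ₂ = 22.38/0.6318 = 35.4226 s.
Tank 1: C₁ = C_in(1 − e^(−t/τ₁)). Tank 2 (τ₁ ≠ τ₂): C₂ = C_in[1 − (τ₁ e^(−t/τ₁) − τ₂ e^(−t/τ₂))/(τ₁ − τ₂)].
At t = 68.08: e^(−t/τ₁) = 5.58146e-05, e^(−t/τ₂) = 0.146323.
C₂ = 0.7165·[1 − (6.95157·5.58146e-05 − 35.4226·0.146323)/(-28.4710)] = 0.7165·0.817964 = 0.586071 mg/L.

0.5861 mg/L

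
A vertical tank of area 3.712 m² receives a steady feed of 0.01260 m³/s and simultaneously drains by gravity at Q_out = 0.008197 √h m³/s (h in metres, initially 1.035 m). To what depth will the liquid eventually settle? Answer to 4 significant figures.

2.363 m

Level balance: A dh/dt = 0.01260 − 0.008197 √h. Setting dh/dt = 0:
Q_in = 0.008197 √h_ss ⇒ √h_ss = 0.01260/0.008197 = 1.53715.
h_ss = 1.53715² = 2.36282 m. (Since h₀ = 1.035 m < h_ss, the level will rise toward this value.)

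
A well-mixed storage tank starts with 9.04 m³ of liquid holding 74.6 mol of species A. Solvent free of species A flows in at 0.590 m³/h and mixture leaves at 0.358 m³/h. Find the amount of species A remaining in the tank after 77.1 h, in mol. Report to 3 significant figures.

13.8 mol

Let m(t) be the amount of species A. Volume: V(t) = V₀ + (Q_in − Q_out) t = 9.04 + 0.23200 t; V(77.1) = 26.927 m³.
Solute balance: dm/dt = 0 − Q_out C = −Q_out m/V(t).
Separate: dm/m = −Q_out dt/V(t) ⇒ ln(m/m₀) = −(Q_out/(Q_in−Q_out)) ln(V/V₀).
m = m₀ (V₀/V)^(Q_out/(Q_in−Q_out)) = 74.6 × (9.04/26.927)^(1.5431) = 13.844 mol.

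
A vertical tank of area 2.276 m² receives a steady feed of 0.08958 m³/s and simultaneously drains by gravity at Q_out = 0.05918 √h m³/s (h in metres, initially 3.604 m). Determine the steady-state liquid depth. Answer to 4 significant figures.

2.291 m

Mass balance (ρ constant): A dh/dt = Q_in − 0.05918 √h. At steady state dh/dt = 0:
Q_in = 0.05918 √h_ss ⇒ √h_ss = 0.08958/0.05918 = 1.51369.
h_ss = 1.51369² = 2.29125 m. (Since h₀ = 3.604 m > h_ss, the level will fall toward this value.)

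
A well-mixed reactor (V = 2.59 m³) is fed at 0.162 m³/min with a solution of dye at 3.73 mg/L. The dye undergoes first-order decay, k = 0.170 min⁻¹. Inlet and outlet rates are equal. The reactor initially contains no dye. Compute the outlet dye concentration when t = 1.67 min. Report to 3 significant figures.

Accumulation = in − out − consumed: V dC/dt = Q C_in − Q C − k V C.
This is linear with rate a = Q/V + k = 0.23255 min⁻¹.
C_ss = Q C_in/(Q + kV) = 1.0033 mg/L; C(t) = C_ss + (C₀ − C_ss) e^(−a t).
C(1.67) = 1.0033 + (-1.0033)·e^(−0.23255·1.67) = 1.0033 + (-1.0033)·0.67817 = 0.32288 mg/L.

0.323 mg/L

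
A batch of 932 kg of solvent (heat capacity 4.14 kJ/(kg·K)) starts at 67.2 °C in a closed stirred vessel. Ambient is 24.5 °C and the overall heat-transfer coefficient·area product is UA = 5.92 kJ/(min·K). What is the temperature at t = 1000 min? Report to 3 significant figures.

33.7 °C

Lumped-capacitance energy balance: M c_p dT/dt = UA(T_amb − T).
dT/dt = (T_ss − T)/τ with T_ss = T_amb = 24.500 °C, τ = M c_p/UA = 932·4.14/5.92 = 651.77 min.
This is linear first-order; T(t) = T_ss + (T₀ − T_ss) e^(−t/τ).
T(1000) = 24.500 + (42.700)·0.21561 = 33.707 °C.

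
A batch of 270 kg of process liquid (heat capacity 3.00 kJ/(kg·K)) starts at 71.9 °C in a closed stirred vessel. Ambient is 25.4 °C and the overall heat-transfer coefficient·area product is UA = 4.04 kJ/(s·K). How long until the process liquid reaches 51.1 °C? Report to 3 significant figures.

119 s

M c_p dT/dt = −UA(T − T_amb).
τ = M c_p/UA = 200.50 s; T_ss = T_amb = 25.400 °C.
T(t) = T_ss + (T₀ − T_ss)e^(−t/τ); set T = 51.1:
t = −τ ln[(T − T_ss)/(T₀ − T_ss)] = −200.50 · ln(0.55269) = 118.89 s.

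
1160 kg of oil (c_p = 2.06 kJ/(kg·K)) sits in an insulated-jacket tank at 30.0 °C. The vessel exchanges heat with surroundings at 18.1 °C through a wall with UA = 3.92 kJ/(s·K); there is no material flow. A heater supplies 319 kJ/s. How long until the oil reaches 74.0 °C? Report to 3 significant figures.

M c_p dT/dt = −UA(T − T_amb) + Q̇.
τ = M c_p/UA = 609.59 s; T_ss = T_amb + Q̇/UA = 18.1 + 319/3.92 = 99.478 °C.
T(t) = T_ss + (T₀ − T_ss)e^(−t/τ); set T = 74.0:
t = −τ ln[(T − T_ss)/(T₀ − T_ss)] = −609.59 · ln(0.36670) = 611.55 s.

612 s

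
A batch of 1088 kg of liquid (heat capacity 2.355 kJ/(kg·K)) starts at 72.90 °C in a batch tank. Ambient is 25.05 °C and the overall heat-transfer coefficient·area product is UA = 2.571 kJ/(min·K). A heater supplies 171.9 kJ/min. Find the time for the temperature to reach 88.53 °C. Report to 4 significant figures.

1721 min

M c_p dT/dt = −UA(T − T_amb) + Q̇.
τ = M c_p/UA = 996.593 min; T_ss = T_amb + Q̇/UA = 25.05 + 171.9/2.571 = 91.9111 °C.
T(t) = T_ss + (T₀ − T_ss)e^(−t/τ); set T = 88.53:
t = −τ ln[(T − T_ss)/(T₀ − T_ss)] = −996.593 · ln(0.177851) = 1720.93 min.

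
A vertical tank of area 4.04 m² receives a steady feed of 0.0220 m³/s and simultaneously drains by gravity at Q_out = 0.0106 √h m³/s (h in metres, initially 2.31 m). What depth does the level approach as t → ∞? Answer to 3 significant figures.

4.31 m

A dh/dt = Q_in − 0.0106 √h. Steady state requires inflow = outflow:
Q_in = 0.0106 √h_ss ⇒ √h_ss = 0.0220/0.0106 = 2.0755.
h_ss = 2.0755² = 4.3076 m. (Since h₀ = 2.31 m < h_ss, the level will rise toward this value.)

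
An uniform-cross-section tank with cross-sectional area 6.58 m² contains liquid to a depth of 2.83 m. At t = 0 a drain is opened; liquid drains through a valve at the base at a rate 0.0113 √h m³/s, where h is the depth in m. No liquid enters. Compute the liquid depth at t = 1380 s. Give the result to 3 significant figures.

A dh/dt = −Q_out = −0.0113 √h.
∫ h^(−1/2) dh = −(0.0113/A) ∫ dt, giving 2√h = 2√h₀ − (0.0113/A) t.
√h = √2.83 − 0.0113·1380/(2·6.58) = 1.6823 − 1.1850 = 0.49731.
h = 0.49731² = 0.24731 m.

0.247 m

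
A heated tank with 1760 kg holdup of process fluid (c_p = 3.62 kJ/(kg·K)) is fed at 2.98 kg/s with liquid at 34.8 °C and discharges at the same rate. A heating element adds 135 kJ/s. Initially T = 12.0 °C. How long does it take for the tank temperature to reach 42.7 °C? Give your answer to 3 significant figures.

1200 s

M c_p dT/dt = ṁ c_p (T_in − T) + Q̇.
τ = M/ṁ = 590.60 s; T_ss = T_in + Q̇/(ṁ c_p) = 47.314 °C.
T(t) = T_ss + (T₀ − T_ss) e^(−t/τ). Set T = 42.7:
e^(−t/τ) = (42.7 − 47.314)/(12.0 − 47.314) = 0.13067
t = −590.60 · ln(0.13067) = 1201.9 s.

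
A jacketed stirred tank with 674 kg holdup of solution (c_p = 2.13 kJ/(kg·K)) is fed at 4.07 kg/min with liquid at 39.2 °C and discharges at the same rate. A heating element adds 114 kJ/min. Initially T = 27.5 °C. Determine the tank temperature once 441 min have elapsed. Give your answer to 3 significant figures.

Heat balance on the well-mixed liquid: M c_p dT/dt = ṁ c_p (T_in − T) + 114.
τ = M/ṁ = 165.60 min; T_ss = T_in + Q̇/(ṁ c_p) = 39.2 + 114/(4.07·2.13) = 52.350 °C.
T approaches T_ss exponentially: T(t) = T_ss + (T₀ − T_ss) e^(−t/τ).
T(441) = 52.350 + (-24.850)·e^(−441/165.60) = 52.350 + (-24.850)·0.069738 = 50.617 °C.

50.6 °C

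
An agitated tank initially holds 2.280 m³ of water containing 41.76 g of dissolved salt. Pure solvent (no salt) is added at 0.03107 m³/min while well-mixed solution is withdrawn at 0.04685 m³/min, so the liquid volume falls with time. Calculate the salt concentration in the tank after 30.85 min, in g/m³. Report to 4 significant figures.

11.41 g/m³

Let m(t) be the amount of salt. Volume: V(t) = V₀ + (Q_in − Q_out) t = 2.280 − 0.0157800 t; V(30.85) = 1.79319 m³.
No salt enters, so dm/dt = −Q_out · (m/V).
Separate: dm/m = −Q_out dt/V(t) ⇒ ln(m/m₀) = −(Q_out/(Q_in−Q_out)) ln(V/V₀).
m = m₀ (V₀/V)^(Q_out/(Q_in−Q_out)) = 41.76 × (2.280/1.79319)^(-2.96895) = 20.4678 g.
C = m/V = 20.4678/1.79319 = 11.4142 g/m³.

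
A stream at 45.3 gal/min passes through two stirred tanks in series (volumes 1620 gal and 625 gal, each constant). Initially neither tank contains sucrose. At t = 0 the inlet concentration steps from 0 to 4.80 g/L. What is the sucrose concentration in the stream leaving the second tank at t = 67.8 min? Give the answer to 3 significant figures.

Time constants: τᵢ = Vᵢ/Q for each well-mixed tank.
τ₁ = 1620/45.3 = 35.762 min; τ₂ = 625/45.3 = 13.797 min.
Solving the cascade with C₁(0)=C₂(0)=0 gives C₂(t) = C_in[1 − (τ₁ e^(−t/τ₁) − τ₂ e^(−t/τ₂))/(τ₁ − τ₂)].
At t = 67.8: e^(−t/τ₁) = 0.15018, e^(−t/τ₂) = 0.0073420.
C₂ = 4.80·[1 − (35.762·0.15018 − 13.797·0.0073420)/(21.965)] = 4.80·0.76009 = 3.6484 g/L.

3.65 g/L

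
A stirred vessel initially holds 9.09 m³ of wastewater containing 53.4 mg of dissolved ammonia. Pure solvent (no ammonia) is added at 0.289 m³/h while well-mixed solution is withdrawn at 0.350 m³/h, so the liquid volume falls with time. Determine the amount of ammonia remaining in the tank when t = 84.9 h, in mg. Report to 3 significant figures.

0.423 mg

Total volume: dV/dt = Q_in − Q_out = -0.061000 m³/h, so V(t) = 9.09 − 0.061000 t and V(84.9) = 3.9111 m³.
Solute balance: dm/dt = 0 − Q_out C = −Q_out m/V(t).
Separate: dm/m = −Q_out dt/V(t) ⇒ ln(m/m₀) = −(Q_out/(Q_in−Q_out)) ln(V/V₀).
m = m₀ (V₀/V)^(Q_out/(Q_in−Q_out)) = 53.4 × (9.09/3.9111)^(-5.7377) = 0.42269 mg.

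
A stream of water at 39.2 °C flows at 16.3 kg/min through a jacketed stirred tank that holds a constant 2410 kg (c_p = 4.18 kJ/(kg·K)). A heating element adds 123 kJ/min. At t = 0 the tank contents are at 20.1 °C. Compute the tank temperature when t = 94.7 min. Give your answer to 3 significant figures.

Unsteady energy balance on the tank contents: M c_p dT/dt = ṁ c_p (T_in − T) + 123.
τ = M/ṁ = 147.85 min; T_ss = T_in + Q̇/(ṁ c_p) = 39.2 + 123/(16.3·4.18) = 41.005 °C.
T approaches T_ss exponentially: T(t) = T_ss + (T₀ − T_ss) e^(−t/τ).
T(94.7) = 41.005 + (-20.905)·e^(−94.7/147.85) = 41.005 + (-20.905)·0.52703 = 29.988 °C.

30.0 °C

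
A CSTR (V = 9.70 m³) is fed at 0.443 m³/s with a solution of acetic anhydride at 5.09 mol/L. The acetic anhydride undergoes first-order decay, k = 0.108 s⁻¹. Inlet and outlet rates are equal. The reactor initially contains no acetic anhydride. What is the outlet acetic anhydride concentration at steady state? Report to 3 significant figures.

1.51 mol/L

Species balance: V dC/dt = Q C_in − Q C − k V C.
At steady state: 0 = Q C_in − (Q + kV) C_ss, so C_ss = Q C_in/(Q + kV).
C_ss = 0.443·5.09/(0.443 + 0.108·9.70) = 2.2549/1.4906 = 1.5127 mol/L.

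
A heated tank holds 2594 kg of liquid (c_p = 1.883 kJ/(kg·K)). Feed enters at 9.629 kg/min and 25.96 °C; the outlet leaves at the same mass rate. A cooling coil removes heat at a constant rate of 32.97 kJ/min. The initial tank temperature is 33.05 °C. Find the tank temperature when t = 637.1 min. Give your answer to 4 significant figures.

Energy balance: M c_p dT/dt = ṁ c_p (T_in − T) − 32.97.
τ = M/ṁ = 269.395 min; T_ss = T_in − Q̇/(ṁ c_p) = 25.96 − 32.97/(9.629·1.883) = 24.1416 °C.
T approaches T_ss exponentially: T(t) = T_ss + (T₀ − T_ss) e^(−t/τ).
T(637.1) = 24.1416 + (8.90839)·e^(−637.1/269.395) = 24.1416 + (8.90839)·0.0939556 = 24.9786 °C.

24.98 °C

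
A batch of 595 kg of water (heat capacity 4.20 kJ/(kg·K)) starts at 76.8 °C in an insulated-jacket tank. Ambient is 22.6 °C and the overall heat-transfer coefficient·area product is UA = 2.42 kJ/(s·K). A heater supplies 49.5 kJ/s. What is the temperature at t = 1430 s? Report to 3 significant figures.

Energy balance: M c_p dT/dt = −UA(T − T_amb) + Q̇.
dT/dt = (T_ss − T)/τ with T_ss = T_amb + Q̇/UA = 22.6 + 49.5/2.42 = 43.055 °C, τ = M c_p/UA = 595·4.20/2.42 = 1032.6 s.
This is linear first-order; T(t) = T_ss + (T₀ − T_ss) e^(−t/τ).
T(1430) = 43.055 + (33.745)·0.25038 = 51.504 °C.

51.5 °C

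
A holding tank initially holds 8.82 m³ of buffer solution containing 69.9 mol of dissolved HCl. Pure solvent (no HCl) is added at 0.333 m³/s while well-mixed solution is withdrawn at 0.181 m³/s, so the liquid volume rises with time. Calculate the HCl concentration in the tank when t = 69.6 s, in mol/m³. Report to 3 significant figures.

1.41 mol/m³

Let m(t) be the amount of HCl. Volume: V(t) = V₀ + (Q_in − Q_out) t = 8.82 + 0.15200 t; V(69.6) = 19.399 m³.
Solute balance: dm/dt = 0 − Q_out C = −Q_out m/V(t).
Separate: dm/m = −Q_out dt/V(t) ⇒ ln(m/m₀) = −(Q_out/(Q_in−Q_out)) ln(V/V₀).
m = m₀ (V₀/V)^(Q_out/(Q_in−Q_out)) = 69.9 × (8.82/19.399)^(1.1908) = 27.343 mol.
C = m/V = 27.343/19.399 = 1.4095 mol/m³.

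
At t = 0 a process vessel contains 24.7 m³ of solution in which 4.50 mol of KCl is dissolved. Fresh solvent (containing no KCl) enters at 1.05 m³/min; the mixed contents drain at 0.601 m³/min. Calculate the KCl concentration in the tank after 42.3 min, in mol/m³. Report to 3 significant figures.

0.0480 mol/m³

Total volume: dV/dt = Q_in − Q_out = 0.44900 m³/min, so V(t) = 24.7 + 0.44900 t and V(42.3) = 43.693 m³.
Species balance (pure solvent in): dm/dt = −Q_out · m/V(t).
Separate: dm/m = −Q_out dt/V(t) ⇒ ln(m/m₀) = −(Q_out/(Q_in−Q_out)) ln(V/V₀).
m = m₀ (V₀/V)^(Q_out/(Q_in−Q_out)) = 4.50 × (24.7/43.693)^(1.3385) = 2.0972 mol.
C = m/V = 2.0972/43.693 = 0.047999 mol/m³.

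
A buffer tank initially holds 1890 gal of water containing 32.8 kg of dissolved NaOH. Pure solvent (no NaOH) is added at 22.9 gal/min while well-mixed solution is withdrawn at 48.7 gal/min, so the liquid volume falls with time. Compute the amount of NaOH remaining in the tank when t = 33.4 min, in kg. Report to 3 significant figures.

10.4 kg

Total volume: dV/dt = Q_in − Q_out = -25.800 gal/min, so V(t) = 1890 − 25.800 t and V(33.4) = 1028.3 gal.
No NaOH enters, so dm/dt = −Q_out · (m/V).
Separate: dm/m = −Q_out dt/V(t) ⇒ ln(m/m₀) = −(Q_out/(Q_in−Q_out)) ln(V/V₀).
m = m₀ (V₀/V)^(Q_out/(Q_in−Q_out)) = 32.8 × (1890/1028.3)^(-1.8876) = 10.396 kg.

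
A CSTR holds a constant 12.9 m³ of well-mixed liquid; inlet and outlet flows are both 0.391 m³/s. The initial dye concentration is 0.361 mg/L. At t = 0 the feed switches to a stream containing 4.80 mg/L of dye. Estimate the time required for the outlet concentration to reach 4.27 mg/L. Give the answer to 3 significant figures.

70.1 s

Mass balance on the solute (V constant): V dC/dt = Q(C_in − C), so τ = V/Q = 32.992 s.
C(t) = C_in + (C₀ − C_in) e^(−t/τ). Set C = 4.27 and solve for t:
e^(−t/τ) = (C − C_in)/(C₀ − C_in) = (4.27 − 4.80)/(0.361 − 4.80) = 0.11940
t = −τ ln(…) = 32.992 × 2.1253 = 70.119 s.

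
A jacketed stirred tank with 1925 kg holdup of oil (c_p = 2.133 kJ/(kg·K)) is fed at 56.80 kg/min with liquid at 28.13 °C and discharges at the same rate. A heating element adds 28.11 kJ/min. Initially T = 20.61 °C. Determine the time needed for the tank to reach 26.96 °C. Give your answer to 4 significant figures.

Heat balance on the well-mixed liquid: M c_p dT/dt = ṁ c_p (T_in − T) + 28.11.
τ = M/ṁ = 33.8908 min; T_ss = T_in + Q̇/(ṁ c_p) = 28.3620 °C.
T(t) = T_ss + (T₀ − T_ss) e^(−t/τ). Set T = 26.96:
e^(−t/τ) = (26.96 − 28.3620)/(20.61 − 28.3620) = 0.180858
t = −33.8908 · ln(0.180858) = 57.9547 min.

57.95 min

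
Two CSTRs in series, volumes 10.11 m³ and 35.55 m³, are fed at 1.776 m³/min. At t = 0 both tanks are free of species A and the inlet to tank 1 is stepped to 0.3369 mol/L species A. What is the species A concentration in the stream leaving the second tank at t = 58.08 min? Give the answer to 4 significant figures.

0.3110 mol/L

Species balance on tank i: dCᵢ/dt = (Cᵢ₋₁ − Cᵢ)/τᵢ with τᵢ = Vᵢ/Q.
τ₁ = 10.11/1.776 = 5.69257 min; τ₂ = 35.55/1.776 = 20.0169 min.
Tank 1: C₁ = C_in(1 − e^(−t/τ₁)). Tank 2 (τ₁ ≠ τ₂): C₂ = C_in[1 − (τ₁ e^(−t/τ₁) − τ₂ e^(−t/τ₂))/(τ₁ − τ₂)].
At t = 58.08: e^(−t/τ₁) = 3.70672e-05, e^(−t/τ₂) = 0.0549380.
C₂ = 0.3369·[1 − (5.69257·3.70672e-05 − 20.0169·0.0549380)/(-14.3243)] = 0.3369·0.923244 = 0.311041 mol/L.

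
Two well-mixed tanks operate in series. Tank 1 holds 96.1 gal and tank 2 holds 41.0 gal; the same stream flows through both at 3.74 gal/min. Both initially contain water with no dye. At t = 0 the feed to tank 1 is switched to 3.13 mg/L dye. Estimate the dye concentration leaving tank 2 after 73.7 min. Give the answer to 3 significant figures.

Each tank obeys Vᵢ dCᵢ/dt = Q(Cᵢ₋₁ − Cᵢ), so τᵢ = Vᵢ/Q.
τ₁ = 96.1/3.74 = 25.695 min; τ₂ = 41.0/3.74 = 10.963 min.
Solving the cascade with C₁(0)=C₂(0)=0 gives C₂(t) = C_in[1 − (τ₁ e^(−t/τ₁) − τ₂ e^(−t/τ₂))/(τ₁ − τ₂)].
At t = 73.7: e^(−t/τ₁) = 0.056799, e^(−t/τ₂) = 0.0012031.
C₂ = 3.13·[1 − (25.695·0.056799 − 10.963·0.0012031)/(14.733)] = 3.13·0.90183 = 2.8227 mg/L.

2.82 mg/L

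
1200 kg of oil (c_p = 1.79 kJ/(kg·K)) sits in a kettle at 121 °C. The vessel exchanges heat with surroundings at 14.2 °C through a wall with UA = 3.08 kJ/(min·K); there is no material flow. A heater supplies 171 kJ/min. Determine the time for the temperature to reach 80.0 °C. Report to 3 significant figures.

M c_p dT/dt = −UA(T − T_amb) + Q̇.
τ = M c_p/UA = 697.40 min; T_ss = T_amb + Q̇/UA = 14.2 + 171/3.08 = 69.719 °C.
T(t) = T_ss + (T₀ − T_ss)e^(−t/τ); set T = 80.0:
t = −τ ln[(T − T_ss)/(T₀ − T_ss)] = −697.40 · ln(0.20048) = 1120.8 min.

1120 min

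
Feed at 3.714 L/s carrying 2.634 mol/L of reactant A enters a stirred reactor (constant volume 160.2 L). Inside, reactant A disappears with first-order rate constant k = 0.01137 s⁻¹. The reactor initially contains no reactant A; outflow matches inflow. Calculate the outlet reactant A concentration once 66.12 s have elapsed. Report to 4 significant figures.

V dC/dt = Q(C_in − C) − k V C.
dC/dt = (Q/V) C_in − (Q/V + k) C; effective rate a = Q/V + k = 0.0231835 + 0.01137 = 0.0345535 s⁻¹.
C_ss = Q C_in/(Q + kV) = 1.76727 mol/L; C(t) = C_ss + (C₀ − C_ss) e^(−a t).
C(66.12) = 1.76727 + (-1.76727)·e^(−0.0345535·66.12) = 1.76727 + (-1.76727)·0.101807 = 1.58735 mol/L.

1.587 mol/L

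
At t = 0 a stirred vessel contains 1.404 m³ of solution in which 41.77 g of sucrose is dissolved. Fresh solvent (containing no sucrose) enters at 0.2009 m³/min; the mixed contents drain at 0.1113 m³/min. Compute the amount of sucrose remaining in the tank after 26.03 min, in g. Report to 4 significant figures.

12.38 g

Total volume: dV/dt = Q_in − Q_out = 0.0896000 m³/min, so V(t) = 1.404 + 0.0896000 t and V(26.03) = 3.73629 m³.
No sucrose enters, so dm/dt = −Q_out · (m/V).
Separate: dm/m = −Q_out dt/V(t) ⇒ ln(m/m₀) = −(Q_out/(Q_in−Q_out)) ln(V/V₀).
m = m₀ (V₀/V)^(Q_out/(Q_in−Q_out)) = 41.77 × (1.404/3.73629)^(1.24219) = 12.3835 g.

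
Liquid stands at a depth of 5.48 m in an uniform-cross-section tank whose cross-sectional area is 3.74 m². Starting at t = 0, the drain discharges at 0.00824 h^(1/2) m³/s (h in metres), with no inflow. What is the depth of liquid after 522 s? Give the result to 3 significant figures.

3.12 m

A dh/dt = −Q_out = −0.00824 √h.
Separate and integrate: 2(√h − √h₀) = −(0.00824/A) t.
√h = √5.48 − 0.00824·522/(2·3.74) = 2.3409 − 0.57504 = 1.7659.
h = 1.7659² = 3.1184 m.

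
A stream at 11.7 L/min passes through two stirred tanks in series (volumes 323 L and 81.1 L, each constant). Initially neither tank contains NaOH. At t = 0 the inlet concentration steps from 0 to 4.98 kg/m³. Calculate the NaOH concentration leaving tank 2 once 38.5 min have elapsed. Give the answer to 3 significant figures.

3.34 kg/m³

Species balance on tank i: dCᵢ/dt = (Cᵢ₋₁ − Cᵢ)/τᵢ with τᵢ = Vᵢ/Q.
τ₁ = 323/11.7 = 27.607 min; τ₂ = 81.1/11.7 = 6.9316 min.
Tank 1: C₁ = C_in(1 − e^(−t/τ₁)). Tank 2 (τ₁ ≠ τ₂): C₂ = C_in[1 − (τ₁ e^(−t/τ₁) − τ₂ e^(−t/τ₂))/(τ₁ − τ₂)].
At t = 38.5: e^(−t/τ₁) = 0.24794, e^(−t/τ₂) = 0.0038710.
C₂ = 4.98·[1 − (27.607·0.24794 − 6.9316·0.0038710)/(20.675)] = 4.98·0.67024 = 3.3378 kg/m³.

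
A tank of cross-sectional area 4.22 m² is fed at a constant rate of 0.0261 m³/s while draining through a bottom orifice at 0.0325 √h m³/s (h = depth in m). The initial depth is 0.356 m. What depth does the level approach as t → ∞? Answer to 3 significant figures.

Accumulation of liquid (constant cross-section A): A dh/dt = Q_in − 0.0325 √h. At steady state dh/dt = 0:
Q_in = 0.0325 √h_ss ⇒ √h_ss = 0.0261/0.0325 = 0.80308.
h_ss = 0.80308² = 0.64493 m. (Since h₀ = 0.356 m < h_ss, the level will rise toward this value.)

0.645 m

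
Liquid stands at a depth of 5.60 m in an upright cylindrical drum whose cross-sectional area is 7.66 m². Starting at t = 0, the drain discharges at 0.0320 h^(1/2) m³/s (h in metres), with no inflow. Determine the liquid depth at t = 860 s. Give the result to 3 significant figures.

A dh/dt = −Q_out = −0.0320 √h.
∫ h^(−1/2) dh = −(0.0320/A) ∫ dt, giving 2√h = 2√h₀ − (0.0320/A) t.
√h = √5.60 − 0.0320·860/(2·7.66) = 2.3664 − 1.7963 = 0.57009.
h = 0.57009² = 0.32500 m.

0.325 m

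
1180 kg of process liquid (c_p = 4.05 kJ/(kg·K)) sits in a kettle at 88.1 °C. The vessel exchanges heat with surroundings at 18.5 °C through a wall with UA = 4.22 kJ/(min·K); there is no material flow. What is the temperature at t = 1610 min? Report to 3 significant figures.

Lumped-capacitance energy balance: M c_p dT/dt = UA(T_amb − T).
dT/dt = (T_ss − T)/τ with T_ss = T_amb = 18.500 °C, τ = M c_p/UA = 1180·4.05/4.22 = 1132.5 min.
This is linear first-order; T(t) = T_ss + (T₀ − T_ss) e^(−t/τ).
T(1610) = 18.500 + (69.600)·0.24131 = 35.295 °C.

35.3 °C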